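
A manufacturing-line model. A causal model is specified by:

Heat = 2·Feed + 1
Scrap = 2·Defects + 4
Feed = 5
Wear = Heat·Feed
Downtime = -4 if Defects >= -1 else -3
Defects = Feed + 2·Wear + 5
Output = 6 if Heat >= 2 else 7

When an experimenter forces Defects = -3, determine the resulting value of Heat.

The intervention breaks the incoming arrows to Defects: Defects = Feed + 2·Wear + 5 no longer applies, and Defects = -3.
Since Heat is not a descendant of the intervened variable, it is unaffected.
Heat = 2·Feed + 1  [with Feed=5]  = 11

11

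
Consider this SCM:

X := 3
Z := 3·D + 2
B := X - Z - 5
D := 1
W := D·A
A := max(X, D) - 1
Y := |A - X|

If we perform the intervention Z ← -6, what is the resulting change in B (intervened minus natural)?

The intervention breaks the incoming arrows to Z: Z := 3·D + 2 no longer applies, and Z = -6.
B = X - Z - 5  [with X=3, Z=-6]  = 4
Without intervention: Z = 3·D + 2  [with D=1]  = 5; B = X - Z - 5  [with X=3, Z=5]  = -7.
Change = 4 − (-7) = 11.

11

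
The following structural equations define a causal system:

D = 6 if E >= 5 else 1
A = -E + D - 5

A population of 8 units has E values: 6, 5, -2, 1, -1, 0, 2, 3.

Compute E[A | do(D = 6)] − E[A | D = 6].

do(D=6) breaks D's dependence on E. With D=6 fixed, A across the units is -5, -4, 3, 0, 2, 1, -1, -2, mean -0.75.
Conditioning on D=6 selects the 2 unit(s) with E ∈ {6, 5}. Their A values: -5, -4. Mean = -4.5.
Difference = -0.75 − (-4.5) = 3.75.

3.75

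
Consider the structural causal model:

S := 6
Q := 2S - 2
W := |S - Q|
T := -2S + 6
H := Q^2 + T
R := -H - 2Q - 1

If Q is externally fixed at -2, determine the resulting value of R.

5

Under do(Q=-2), the mechanism Q := 2S - 2 is discarded; Q is fixed at -2.
T = -2S + 6  [with S=6]  = -6
H = Q^2 + T  [with Q=-2, T=-6]  = -2
R = -H - 2Q - 1  [with H=-2, Q=-2]  = 5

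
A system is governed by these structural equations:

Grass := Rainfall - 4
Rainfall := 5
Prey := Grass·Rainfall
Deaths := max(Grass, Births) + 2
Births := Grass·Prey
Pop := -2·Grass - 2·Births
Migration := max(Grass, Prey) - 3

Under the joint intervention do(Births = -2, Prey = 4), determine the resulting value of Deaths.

The joint intervention fixes Births = -2, Prey = 4, removing each variable's own equation.
Grass = Rainfall - 4  [with Rainfall=5]  = 1
Deaths = max(Grass, Births) + 2  [with Grass=1, Births=-2]  = 3

3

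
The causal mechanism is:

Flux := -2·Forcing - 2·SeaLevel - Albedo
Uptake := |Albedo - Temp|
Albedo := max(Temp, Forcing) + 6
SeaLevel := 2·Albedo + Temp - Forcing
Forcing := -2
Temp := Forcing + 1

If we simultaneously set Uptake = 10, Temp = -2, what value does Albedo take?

4

The joint intervention fixes Uptake = 10, Temp = -2, removing each variable's own equation.
Albedo = max(Temp, Forcing) + 6  [with Temp=-2, Forcing=-2]  = 4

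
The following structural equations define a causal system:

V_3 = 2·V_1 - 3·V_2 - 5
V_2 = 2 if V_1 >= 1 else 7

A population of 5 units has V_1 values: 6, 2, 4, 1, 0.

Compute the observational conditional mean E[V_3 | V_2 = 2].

Observing V_2=2 restricts to units where V_2's equation naturally yields 2: V_1 ∈ {6, 2, 4, 1}. In that subpopulation V_3 = 1, -7, -3, -9, mean -4.5.

-4.5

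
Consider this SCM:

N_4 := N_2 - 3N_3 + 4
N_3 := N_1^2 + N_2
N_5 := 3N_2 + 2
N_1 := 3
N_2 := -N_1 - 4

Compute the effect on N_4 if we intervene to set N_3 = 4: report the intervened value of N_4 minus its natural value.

The intervention breaks the incoming arrows to N_3: N_3 := N_1^2 + N_2 no longer applies, and N_3 = 4.
N_2 = -N_1 - 4  [with N_1=3]  = -7
N_4 = N_2 - 3N_3 + 4  [with N_2=-7, N_3=4]  = -15
Without intervention: N_2 = -N_1 - 4  [with N_1=3]  = -7; N_3 = N_1^2 + N_2  [with N_1=3, N_2=-7]  = 2; N_4 = N_2 - 3N_3 + 4  [with N_2=-7, N_3=2]  = -9.
Change = -15 − (-9) = -6.

-6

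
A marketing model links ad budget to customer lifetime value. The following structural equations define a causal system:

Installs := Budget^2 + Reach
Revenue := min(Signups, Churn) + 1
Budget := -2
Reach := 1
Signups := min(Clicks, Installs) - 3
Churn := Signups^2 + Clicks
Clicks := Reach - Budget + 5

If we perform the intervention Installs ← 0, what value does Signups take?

Intervening sets Installs = 0 and removes its equation (Installs := Budget^2 + Reach).
Clicks = Reach - Budget + 5  [with Reach=1, Budget=-2]  = 8
Signups = min(Clicks, Installs) - 3  [with Clicks=8, Installs=0]  = -3

-3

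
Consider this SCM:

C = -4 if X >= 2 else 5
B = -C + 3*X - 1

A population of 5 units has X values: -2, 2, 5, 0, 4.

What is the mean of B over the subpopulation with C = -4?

Conditioning on C=-4 selects the 3 unit(s) with X ∈ {2, 5, 4}. Their B values: 9, 18, 15. Mean = 14.

14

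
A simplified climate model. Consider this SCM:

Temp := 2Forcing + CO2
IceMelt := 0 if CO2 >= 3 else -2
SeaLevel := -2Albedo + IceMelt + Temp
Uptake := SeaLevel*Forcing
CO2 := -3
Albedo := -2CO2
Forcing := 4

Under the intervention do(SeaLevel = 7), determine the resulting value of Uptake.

Intervening sets SeaLevel = 7 and removes its equation (SeaLevel := -2Albedo + IceMelt + Temp).
Uptake = SeaLevel*Forcing  [with SeaLevel=7, Forcing=4]  = 28

28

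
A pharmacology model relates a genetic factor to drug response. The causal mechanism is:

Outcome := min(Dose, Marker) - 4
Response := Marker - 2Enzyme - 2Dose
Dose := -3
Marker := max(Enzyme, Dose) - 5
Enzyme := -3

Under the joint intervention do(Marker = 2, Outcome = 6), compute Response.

14

The joint intervention fixes Marker = 2, Outcome = 6, removing each variable's own equation.
Response = Marker - 2Enzyme - 2Dose  [with Marker=2, Enzyme=-3, Dose=-3]  = 14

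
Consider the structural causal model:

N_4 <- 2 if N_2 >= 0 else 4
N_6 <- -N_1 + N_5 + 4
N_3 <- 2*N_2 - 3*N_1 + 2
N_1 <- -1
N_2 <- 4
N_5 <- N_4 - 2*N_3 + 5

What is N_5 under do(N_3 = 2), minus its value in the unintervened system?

22

do(N_3=2) replaces the equation N_3 <- 2*N_2 - 3*N_1 + 2 with the constant N_3 = 2.
N_4 = 2 if N_2 >= 0 else 4  [with N_2=4]  = 2
N_5 = N_4 - 2*N_3 + 5  [with N_4=2, N_3=2]  = 3
Without intervention: N_3 = 2*N_2 - 3*N_1 + 2  [with N_2=4, N_1=-1]  = 13; N_4 = 2 if N_2 >= 0 else 4  [with N_2=4]  = 2; N_5 = N_4 - 2*N_3 + 5  [with N_4=2, N_3=13]  = -19.
Change = 3 − (-19) = 22.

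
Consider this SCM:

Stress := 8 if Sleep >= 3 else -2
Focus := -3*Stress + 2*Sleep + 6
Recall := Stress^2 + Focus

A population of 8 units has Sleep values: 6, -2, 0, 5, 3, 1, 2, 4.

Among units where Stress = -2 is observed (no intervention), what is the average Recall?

E[Recall|Stress=-2] averages over only the 4 units with Stress=-2 (Sleep = -2, 0, 1, 2): Recall = 12, 16, 18, 20, mean 16.5.

16.5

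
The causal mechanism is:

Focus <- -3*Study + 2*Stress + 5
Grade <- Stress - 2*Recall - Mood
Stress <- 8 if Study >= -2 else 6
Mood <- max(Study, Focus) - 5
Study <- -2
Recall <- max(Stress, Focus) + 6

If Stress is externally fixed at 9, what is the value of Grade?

-85

Under do(Stress=9), the mechanism Stress <- 8 if Study >= -2 else 6 is discarded; Stress is fixed at 9.
Focus = -3*Study + 2*Stress + 5  [with Study=-2, Stress=9]  = 29
Mood = max(Study, Focus) - 5  [with Study=-2, Focus=29]  = 24
Recall = max(Stress, Focus) + 6  [with Stress=9, Focus=29]  = 35
Grade = Stress - 2*Recall - Mood  [with Stress=9, Recall=35, Mood=24]  = -85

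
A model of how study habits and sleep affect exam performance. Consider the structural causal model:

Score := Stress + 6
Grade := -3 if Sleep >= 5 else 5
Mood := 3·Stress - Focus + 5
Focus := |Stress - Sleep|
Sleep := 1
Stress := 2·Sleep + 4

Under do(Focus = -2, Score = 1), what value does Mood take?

25

Setting Focus = -2, Score = 1 by intervention discards those variables' equations.
Stress = 2·Sleep + 4  [with Sleep=1]  = 6
Mood = 3·Stress - Focus + 5  [with Stress=6, Focus=-2]  = 25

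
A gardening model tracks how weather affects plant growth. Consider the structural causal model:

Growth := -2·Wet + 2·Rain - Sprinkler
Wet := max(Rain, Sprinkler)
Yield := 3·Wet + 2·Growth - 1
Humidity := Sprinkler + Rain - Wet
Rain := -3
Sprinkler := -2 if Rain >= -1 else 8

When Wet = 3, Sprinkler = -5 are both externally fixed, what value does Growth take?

-7

The joint intervention fixes Wet = 3, Sprinkler = -5, removing each variable's own equation.
Growth = -2·Wet + 2·Rain - Sprinkler  [with Wet=3, Rain=-3, Sprinkler=-5]  = -7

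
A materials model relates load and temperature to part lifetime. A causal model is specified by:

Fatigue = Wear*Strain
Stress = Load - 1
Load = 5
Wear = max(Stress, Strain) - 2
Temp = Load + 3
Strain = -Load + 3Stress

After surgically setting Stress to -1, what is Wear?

-3

do(Stress=-1) replaces the equation Stress = Load - 1 with the constant Stress = -1.
Strain = -Load + 3Stress  [with Load=5, Stress=-1]  = -8
Wear = max(Stress, Strain) - 2  [with Stress=-1, Strain=-8]  = -3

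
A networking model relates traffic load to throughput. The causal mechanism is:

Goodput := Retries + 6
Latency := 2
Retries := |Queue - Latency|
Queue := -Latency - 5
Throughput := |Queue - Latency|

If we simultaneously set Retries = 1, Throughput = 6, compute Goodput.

Setting Retries = 1, Throughput = 6 by intervention discards those variables' equations.
Goodput = Retries + 6  [with Retries=1]  = 7

7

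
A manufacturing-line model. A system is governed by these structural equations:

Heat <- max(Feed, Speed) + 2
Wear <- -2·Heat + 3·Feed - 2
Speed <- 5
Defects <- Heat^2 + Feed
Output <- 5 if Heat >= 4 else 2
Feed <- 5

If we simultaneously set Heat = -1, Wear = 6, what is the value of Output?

Setting Heat = -1, Wear = 6 by intervention discards those variables' equations.
Output = 5 if Heat >= 4 else 2  [with Heat=-1]  = 2

2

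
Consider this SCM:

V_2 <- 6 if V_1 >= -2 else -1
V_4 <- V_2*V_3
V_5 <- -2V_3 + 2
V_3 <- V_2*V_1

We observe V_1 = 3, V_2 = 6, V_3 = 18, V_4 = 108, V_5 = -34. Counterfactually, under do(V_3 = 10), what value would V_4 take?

The intervention breaks the incoming arrows to V_3: V_3 <- V_2*V_1 no longer applies, and V_3 = 10.
V_2 = 6 if V_1 >= -2 else -1  [with V_1=3]  = 6
V_4 = V_2*V_3  [with V_2=6, V_3=10]  = 60

60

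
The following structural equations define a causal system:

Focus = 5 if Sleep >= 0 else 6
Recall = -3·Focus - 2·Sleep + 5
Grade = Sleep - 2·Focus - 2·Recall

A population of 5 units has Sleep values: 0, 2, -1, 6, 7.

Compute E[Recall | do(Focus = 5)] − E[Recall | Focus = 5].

1.9

The intervention sets Focus=5 in all 5 units regardless of Sleep. Recomputing Recall per unit gives -10, -14, -8, -22, -24; average -15.6.
Observing Focus=5 restricts to units where Focus's equation naturally yields 5: Sleep ∈ {0, 2, 6, 7}. In that subpopulation Recall = -10, -14, -22, -24, mean -17.5.
Difference = -15.6 − (-17.5) = 1.9.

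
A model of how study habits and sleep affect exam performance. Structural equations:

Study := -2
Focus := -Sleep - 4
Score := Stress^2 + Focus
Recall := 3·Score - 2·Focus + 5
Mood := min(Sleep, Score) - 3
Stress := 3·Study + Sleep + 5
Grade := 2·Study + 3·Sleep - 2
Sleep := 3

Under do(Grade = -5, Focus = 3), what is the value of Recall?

Under do(Grade = -5, Focus = 3), each intervened variable's structural equation is replaced by its fixed value.
Stress = 3·Study + Sleep + 5  [with Study=-2, Sleep=3]  = 2
Score = Stress^2 + Focus  [with Stress=2, Focus=3]  = 7
Recall = 3·Score - 2·Focus + 5  [with Score=7, Focus=3]  = 20

20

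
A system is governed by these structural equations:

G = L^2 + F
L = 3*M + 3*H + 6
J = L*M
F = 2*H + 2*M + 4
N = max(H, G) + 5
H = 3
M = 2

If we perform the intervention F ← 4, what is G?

445

Under do(F=4), the mechanism F = 2*H + 2*M + 4 is discarded; F is fixed at 4.
L = 3*M + 3*H + 6  [with M=2, H=3]  = 21
G = L^2 + F  [with L=21, F=4]  = 445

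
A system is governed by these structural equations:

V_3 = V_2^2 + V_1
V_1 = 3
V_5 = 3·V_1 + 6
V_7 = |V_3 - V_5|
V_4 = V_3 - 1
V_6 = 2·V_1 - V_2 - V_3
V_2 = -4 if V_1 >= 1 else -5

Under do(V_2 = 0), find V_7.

12

Under do(V_2=0), the mechanism V_2 = -4 if V_1 >= 1 else -5 is discarded; V_2 is fixed at 0.
V_3 = V_2^2 + V_1  [with V_2=0, V_1=3]  = 3
V_5 = 3·V_1 + 6  [with V_1=3]  = 15
V_7 = |V_3 - V_5|  [with V_3=3, V_5=15]  = 12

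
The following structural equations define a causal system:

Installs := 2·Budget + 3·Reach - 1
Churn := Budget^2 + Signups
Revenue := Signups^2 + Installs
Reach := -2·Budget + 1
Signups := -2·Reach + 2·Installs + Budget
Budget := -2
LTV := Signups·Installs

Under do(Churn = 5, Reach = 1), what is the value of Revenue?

The joint intervention fixes Churn = 5, Reach = 1, removing each variable's own equation.
Installs = 2·Budget + 3·Reach - 1  [with Budget=-2, Reach=1]  = -2
Signups = -2·Reach + 2·Installs + Budget  [with Reach=1, Installs=-2, Budget=-2]  = -8
Revenue = Signups^2 + Installs  [with Signups=-8, Installs=-2]  = 62

62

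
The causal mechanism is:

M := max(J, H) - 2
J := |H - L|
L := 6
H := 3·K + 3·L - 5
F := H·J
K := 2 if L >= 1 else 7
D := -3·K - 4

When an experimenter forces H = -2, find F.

The intervention breaks the incoming arrows to H: H := 3·K + 3·L - 5 no longer applies, and H = -2.
J = |H - L|  [with H=-2, L=6]  = 8
F = H·J  [with H=-2, J=8]  = -16

-16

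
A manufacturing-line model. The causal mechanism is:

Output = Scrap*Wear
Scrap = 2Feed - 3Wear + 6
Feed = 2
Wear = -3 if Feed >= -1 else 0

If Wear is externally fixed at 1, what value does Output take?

7

Under do(Wear=1), the mechanism Wear = -3 if Feed >= -1 else 0 is discarded; Wear is fixed at 1.
Scrap = 2Feed - 3Wear + 6  [with Feed=2, Wear=1]  = 7
Output = Scrap*Wear  [with Scrap=7, Wear=1]  = 7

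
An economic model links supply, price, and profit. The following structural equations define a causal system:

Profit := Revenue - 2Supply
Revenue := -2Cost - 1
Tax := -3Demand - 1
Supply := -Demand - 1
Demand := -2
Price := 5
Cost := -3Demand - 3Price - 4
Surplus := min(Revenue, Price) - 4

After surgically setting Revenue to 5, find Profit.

3

Under do(Revenue=5), the mechanism Revenue := -2Cost - 1 is discarded; Revenue is fixed at 5.
Supply = -Demand - 1  [with Demand=-2]  = 1
Profit = Revenue - 2Supply  [with Revenue=5, Supply=1]  = 3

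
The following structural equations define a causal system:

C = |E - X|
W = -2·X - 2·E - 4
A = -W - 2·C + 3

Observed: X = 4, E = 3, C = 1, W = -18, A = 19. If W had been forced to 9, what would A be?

Intervening sets W = 9 and removes its equation (W = -2·X - 2·E - 4).
C = |E - X|  [with E=3, X=4]  = 1
A = -W - 2·C + 3  [with W=9, C=1]  = -8

-8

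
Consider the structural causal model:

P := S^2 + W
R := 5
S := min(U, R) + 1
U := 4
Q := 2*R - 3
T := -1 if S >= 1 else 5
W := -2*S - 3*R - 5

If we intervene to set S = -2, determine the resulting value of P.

-12

The intervention breaks the incoming arrows to S: S := min(U, R) + 1 no longer applies, and S = -2.
W = -2*S - 3*R - 5  [with S=-2, R=5]  = -16
P = S^2 + W  [with S=-2, W=-16]  = -12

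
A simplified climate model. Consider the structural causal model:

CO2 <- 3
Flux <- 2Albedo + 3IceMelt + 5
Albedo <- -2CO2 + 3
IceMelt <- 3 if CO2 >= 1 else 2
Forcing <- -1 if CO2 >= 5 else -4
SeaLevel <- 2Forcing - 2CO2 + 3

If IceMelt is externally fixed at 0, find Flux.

The intervention breaks the incoming arrows to IceMelt: IceMelt <- 3 if CO2 >= 1 else 2 no longer applies, and IceMelt = 0.
Albedo = -2CO2 + 3  [with CO2=3]  = -3
Flux = 2Albedo + 3IceMelt + 5  [with Albedo=-3, IceMelt=0]  = -1

-1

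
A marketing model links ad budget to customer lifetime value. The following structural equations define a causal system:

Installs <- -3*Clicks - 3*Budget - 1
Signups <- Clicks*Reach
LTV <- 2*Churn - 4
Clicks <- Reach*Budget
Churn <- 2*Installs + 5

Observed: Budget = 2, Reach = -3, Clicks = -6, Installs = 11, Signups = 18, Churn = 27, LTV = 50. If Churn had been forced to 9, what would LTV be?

Intervening sets Churn = 9 and removes its equation (Churn <- 2*Installs + 5).
LTV = 2*Churn - 4  [with Churn=9]  = 14

14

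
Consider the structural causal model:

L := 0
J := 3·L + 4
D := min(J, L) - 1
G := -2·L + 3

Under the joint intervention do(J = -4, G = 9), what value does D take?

The joint intervention fixes J = -4, G = 9, removing each variable's own equation.
D = min(J, L) - 1  [with J=-4, L=0]  = -5

-5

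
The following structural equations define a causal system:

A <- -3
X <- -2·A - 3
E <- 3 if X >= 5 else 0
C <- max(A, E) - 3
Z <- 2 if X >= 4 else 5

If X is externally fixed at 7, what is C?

0

Under do(X=7), the mechanism X <- -2·A - 3 is discarded; X is fixed at 7.
E = 3 if X >= 5 else 0  [with X=7]  = 3
C = max(A, E) - 3  [with A=-3, E=3]  = 0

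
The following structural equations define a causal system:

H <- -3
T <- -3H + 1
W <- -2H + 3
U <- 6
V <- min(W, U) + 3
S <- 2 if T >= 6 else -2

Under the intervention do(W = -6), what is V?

-3

do(W=-6) replaces the equation W <- -2H + 3 with the constant W = -6.
V = min(W, U) + 3  [with W=-6, U=6]  = -3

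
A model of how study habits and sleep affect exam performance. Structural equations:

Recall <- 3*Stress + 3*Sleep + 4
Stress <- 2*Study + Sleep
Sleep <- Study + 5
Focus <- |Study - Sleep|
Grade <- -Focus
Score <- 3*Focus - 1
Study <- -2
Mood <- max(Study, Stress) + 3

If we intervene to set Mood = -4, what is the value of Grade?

-5

Intervening sets Mood = -4 and removes its equation (Mood <- max(Study, Stress) + 3).
Grade is not downstream of the intervention, so its value is determined by the original equations.
Sleep = Study + 5  [with Study=-2]  = 3
Focus = |Study - Sleep|  [with Study=-2, Sleep=3]  = 5
Grade = -Focus  [with Focus=5]  = -5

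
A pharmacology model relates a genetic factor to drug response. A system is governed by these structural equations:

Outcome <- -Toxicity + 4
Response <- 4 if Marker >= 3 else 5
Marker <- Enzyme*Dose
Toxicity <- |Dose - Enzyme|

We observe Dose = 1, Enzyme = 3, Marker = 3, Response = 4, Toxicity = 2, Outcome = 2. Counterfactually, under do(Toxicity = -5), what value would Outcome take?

9

The intervention breaks the incoming arrows to Toxicity: Toxicity <- |Dose - Enzyme| no longer applies, and Toxicity = -5.
Outcome = -Toxicity + 4  [with Toxicity=-5]  = 9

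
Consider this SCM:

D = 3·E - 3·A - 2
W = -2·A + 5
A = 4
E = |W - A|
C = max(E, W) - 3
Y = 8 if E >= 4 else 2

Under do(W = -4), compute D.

10

Under do(W=-4), the mechanism W = -2·A + 5 is discarded; W is fixed at -4.
E = |W - A|  [with W=-4, A=4]  = 8
D = 3·E - 3·A - 2  [with E=8, A=4]  = 10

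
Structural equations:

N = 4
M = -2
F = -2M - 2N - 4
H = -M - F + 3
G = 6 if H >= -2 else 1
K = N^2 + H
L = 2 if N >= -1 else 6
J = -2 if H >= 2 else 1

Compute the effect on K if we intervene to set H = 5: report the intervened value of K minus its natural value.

Under do(H=5), the mechanism H = -M - F + 3 is discarded; H is fixed at 5.
K = N^2 + H  [with N=4, H=5]  = 21
Without intervention: F = -2M - 2N - 4  [with M=-2, N=4]  = -8; H = -M - F + 3  [with M=-2, F=-8]  = 13; K = N^2 + H  [with N=4, H=13]  = 29.
Change = 21 − 29 = -8.

-8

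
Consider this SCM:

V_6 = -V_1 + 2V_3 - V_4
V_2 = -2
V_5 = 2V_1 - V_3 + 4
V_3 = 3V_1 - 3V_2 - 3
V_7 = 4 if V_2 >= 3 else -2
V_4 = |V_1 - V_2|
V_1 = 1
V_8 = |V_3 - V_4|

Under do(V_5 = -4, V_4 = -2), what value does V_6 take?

13

Setting V_5 = -4, V_4 = -2 by intervention discards those variables' equations.
V_3 = 3V_1 - 3V_2 - 3  [with V_1=1, V_2=-2]  = 6
V_6 = -V_1 + 2V_3 - V_4  [with V_1=1, V_3=6, V_4=-2]  = 13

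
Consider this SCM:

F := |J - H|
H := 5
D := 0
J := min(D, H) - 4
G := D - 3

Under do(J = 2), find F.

3

The intervention breaks the incoming arrows to J: J := min(D, H) - 4 no longer applies, and J = 2.
F = |J - H|  [with J=2, H=5]  = 3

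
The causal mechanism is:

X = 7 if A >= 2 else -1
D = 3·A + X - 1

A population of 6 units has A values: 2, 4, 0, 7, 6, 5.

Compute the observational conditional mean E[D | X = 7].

20.4

Conditioning on X=7 selects the 5 unit(s) with A ∈ {2, 4, 7, 6, 5}. Their D values: 12, 18, 27, 24, 21. Mean = 20.4.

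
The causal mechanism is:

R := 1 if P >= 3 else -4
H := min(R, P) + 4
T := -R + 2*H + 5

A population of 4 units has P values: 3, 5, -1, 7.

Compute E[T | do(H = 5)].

15.25

Every unit gets H=5 under the intervention. T values become 14, 14, 19, 14; E[T|do(H=5)] = 15.25.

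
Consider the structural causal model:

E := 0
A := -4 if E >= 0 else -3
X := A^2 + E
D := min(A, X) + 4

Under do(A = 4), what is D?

Under do(A=4), the mechanism A := -4 if E >= 0 else -3 is discarded; A is fixed at 4.
X = A^2 + E  [with A=4, E=0]  = 16
D = min(A, X) + 4  [with A=4, X=16]  = 8

8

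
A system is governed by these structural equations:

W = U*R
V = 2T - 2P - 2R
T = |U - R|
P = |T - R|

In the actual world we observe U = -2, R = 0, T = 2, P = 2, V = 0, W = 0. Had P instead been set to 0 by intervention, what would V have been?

4

Intervening sets P = 0 and removes its equation (P = |T - R|).
T = |U - R|  [with U=-2, R=0]  = 2
V = 2T - 2P - 2R  [with T=2, P=0, R=0]  = 4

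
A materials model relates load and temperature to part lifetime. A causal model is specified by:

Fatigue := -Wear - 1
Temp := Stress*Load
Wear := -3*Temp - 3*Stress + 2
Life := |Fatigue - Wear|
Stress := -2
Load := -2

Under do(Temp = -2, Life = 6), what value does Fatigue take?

The joint intervention fixes Temp = -2, Life = 6, removing each variable's own equation.
Wear = -3*Temp - 3*Stress + 2  [with Temp=-2, Stress=-2]  = 14
Fatigue = -Wear - 1  [with Wear=14]  = -15

-15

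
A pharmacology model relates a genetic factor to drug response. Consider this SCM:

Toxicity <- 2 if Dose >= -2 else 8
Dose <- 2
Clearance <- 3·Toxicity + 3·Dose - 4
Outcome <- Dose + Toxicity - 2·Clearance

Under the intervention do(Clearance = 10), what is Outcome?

The intervention breaks the incoming arrows to Clearance: Clearance <- 3·Toxicity + 3·Dose - 4 no longer applies, and Clearance = 10.
Toxicity = 2 if Dose >= -2 else 8  [with Dose=2]  = 2
Outcome = Dose + Toxicity - 2·Clearance  [with Dose=2, Toxicity=2, Clearance=10]  = -16

-16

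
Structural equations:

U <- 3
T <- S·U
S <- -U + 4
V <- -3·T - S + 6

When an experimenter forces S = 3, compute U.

Under do(S=3), the mechanism S <- -U + 4 is discarded; S is fixed at 3.
U is not downstream of the intervention, so its value is determined by the original equations.

3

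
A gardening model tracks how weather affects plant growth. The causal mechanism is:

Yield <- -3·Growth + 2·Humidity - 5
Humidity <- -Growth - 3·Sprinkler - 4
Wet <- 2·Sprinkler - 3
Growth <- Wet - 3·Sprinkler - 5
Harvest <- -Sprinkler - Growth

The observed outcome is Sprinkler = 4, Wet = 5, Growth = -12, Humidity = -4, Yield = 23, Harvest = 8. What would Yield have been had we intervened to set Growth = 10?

do(Growth=10) replaces the equation Growth <- Wet - 3·Sprinkler - 5 with the constant Growth = 10.
Humidity = -Growth - 3·Sprinkler - 4  [with Growth=10, Sprinkler=4]  = -26
Yield = -3·Growth + 2·Humidity - 5  [with Growth=10, Humidity=-26]  = -87

-87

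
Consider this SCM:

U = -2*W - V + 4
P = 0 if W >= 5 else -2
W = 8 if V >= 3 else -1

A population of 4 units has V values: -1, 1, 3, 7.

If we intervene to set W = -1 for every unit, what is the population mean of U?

3.5

Every unit gets W=-1 under the intervention. U values become 7, 5, 3, -1; E[U|do(W=-1)] = 3.5.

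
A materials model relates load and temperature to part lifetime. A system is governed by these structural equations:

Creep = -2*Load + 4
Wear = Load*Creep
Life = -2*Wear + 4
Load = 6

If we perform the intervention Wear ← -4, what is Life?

12

The intervention breaks the incoming arrows to Wear: Wear = Load*Creep no longer applies, and Wear = -4.
Life = -2*Wear + 4  [with Wear=-4]  = 12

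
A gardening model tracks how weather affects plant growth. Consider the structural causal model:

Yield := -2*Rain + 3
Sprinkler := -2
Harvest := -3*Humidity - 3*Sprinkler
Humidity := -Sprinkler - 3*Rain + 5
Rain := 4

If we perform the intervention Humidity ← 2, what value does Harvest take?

0

do(Humidity=2) replaces the equation Humidity := -Sprinkler - 3*Rain + 5 with the constant Humidity = 2.
Harvest = -3*Humidity - 3*Sprinkler  [with Humidity=2, Sprinkler=-2]  = 0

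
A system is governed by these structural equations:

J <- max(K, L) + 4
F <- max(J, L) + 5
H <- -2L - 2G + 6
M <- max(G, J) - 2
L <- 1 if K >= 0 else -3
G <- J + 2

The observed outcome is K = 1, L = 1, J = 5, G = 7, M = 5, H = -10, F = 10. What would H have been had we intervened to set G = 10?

Under do(G=10), the mechanism G <- J + 2 is discarded; G is fixed at 10.
L = 1 if K >= 0 else -3  [with K=1]  = 1
H = -2L - 2G + 6  [with L=1, G=10]  = -16

-16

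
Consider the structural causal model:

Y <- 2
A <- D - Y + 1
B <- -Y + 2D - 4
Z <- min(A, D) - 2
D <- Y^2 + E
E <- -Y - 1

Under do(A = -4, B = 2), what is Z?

The joint intervention fixes A = -4, B = 2, removing each variable's own equation.
E = -Y - 1  [with Y=2]  = -3
D = Y^2 + E  [with Y=2, E=-3]  = 1
Z = min(A, D) - 2  [with A=-4, D=1]  = -6

-6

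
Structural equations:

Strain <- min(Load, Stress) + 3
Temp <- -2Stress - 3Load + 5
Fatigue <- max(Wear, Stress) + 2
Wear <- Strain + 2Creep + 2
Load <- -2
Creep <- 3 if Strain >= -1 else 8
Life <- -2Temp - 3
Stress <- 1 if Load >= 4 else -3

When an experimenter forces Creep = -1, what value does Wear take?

0

The intervention breaks the incoming arrows to Creep: Creep <- 3 if Strain >= -1 else 8 no longer applies, and Creep = -1.
Stress = 1 if Load >= 4 else -3  [with Load=-2]  = -3
Strain = min(Load, Stress) + 3  [with Load=-2, Stress=-3]  = 0
Wear = Strain + 2Creep + 2  [with Strain=0, Creep=-1]  = 0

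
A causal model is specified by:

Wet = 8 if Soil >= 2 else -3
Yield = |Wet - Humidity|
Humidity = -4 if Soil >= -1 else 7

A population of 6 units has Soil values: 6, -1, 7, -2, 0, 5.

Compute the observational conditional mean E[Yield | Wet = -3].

4

E[Yield|Wet=-3] averages over only the 3 units with Wet=-3 (Soil = -1, -2, 0): Yield = 1, 10, 1, mean 4.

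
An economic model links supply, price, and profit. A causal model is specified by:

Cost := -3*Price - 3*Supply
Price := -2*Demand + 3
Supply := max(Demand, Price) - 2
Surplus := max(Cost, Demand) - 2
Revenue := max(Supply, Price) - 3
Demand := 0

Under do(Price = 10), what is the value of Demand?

Under do(Price=10), the mechanism Price := -2*Demand + 3 is discarded; Price is fixed at 10.
Demand is not downstream of the intervention, so its value is determined by the original equations.

0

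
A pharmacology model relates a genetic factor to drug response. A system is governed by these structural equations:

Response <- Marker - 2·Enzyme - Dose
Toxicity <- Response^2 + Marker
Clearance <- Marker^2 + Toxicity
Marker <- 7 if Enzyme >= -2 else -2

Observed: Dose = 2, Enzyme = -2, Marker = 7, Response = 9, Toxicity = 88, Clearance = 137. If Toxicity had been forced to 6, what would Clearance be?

55

The intervention breaks the incoming arrows to Toxicity: Toxicity <- Response^2 + Marker no longer applies, and Toxicity = 6.
Marker = 7 if Enzyme >= -2 else -2  [with Enzyme=-2]  = 7
Clearance = Marker^2 + Toxicity  [with Marker=7, Toxicity=6]  = 55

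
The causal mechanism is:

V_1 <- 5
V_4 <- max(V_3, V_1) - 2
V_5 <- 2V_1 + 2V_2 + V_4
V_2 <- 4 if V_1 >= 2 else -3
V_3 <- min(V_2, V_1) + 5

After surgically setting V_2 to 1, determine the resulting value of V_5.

do(V_2=1) replaces the equation V_2 <- 4 if V_1 >= 2 else -3 with the constant V_2 = 1.
V_3 = min(V_2, V_1) + 5  [with V_2=1, V_1=5]  = 6
V_4 = max(V_3, V_1) - 2  [with V_3=6, V_1=5]  = 4
V_5 = 2V_1 + 2V_2 + V_4  [with V_1=5, V_2=1, V_4=4]  = 16

16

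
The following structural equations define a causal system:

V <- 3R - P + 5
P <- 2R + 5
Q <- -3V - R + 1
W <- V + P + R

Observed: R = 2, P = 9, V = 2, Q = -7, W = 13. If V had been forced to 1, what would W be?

do(V=1) replaces the equation V <- 3R - P + 5 with the constant V = 1.
P = 2R + 5  [with R=2]  = 9
W = V + P + R  [with V=1, P=9, R=2]  = 12

12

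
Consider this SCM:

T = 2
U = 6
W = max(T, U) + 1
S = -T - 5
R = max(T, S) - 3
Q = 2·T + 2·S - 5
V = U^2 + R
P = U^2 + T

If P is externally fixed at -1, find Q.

-15

The intervention breaks the incoming arrows to P: P = U^2 + T no longer applies, and P = -1.
Q is not downstream of the intervention, so its value is determined by the original equations.
S = -T - 5  [with T=2]  = -7
Q = 2·T + 2·S - 5  [with T=2, S=-7]  = -15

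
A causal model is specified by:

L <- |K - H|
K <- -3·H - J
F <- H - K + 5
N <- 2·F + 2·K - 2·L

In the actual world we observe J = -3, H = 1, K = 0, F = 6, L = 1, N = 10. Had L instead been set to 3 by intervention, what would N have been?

6

The intervention breaks the incoming arrows to L: L <- |K - H| no longer applies, and L = 3.
K = -3·H - J  [with H=1, J=-3]  = 0
F = H - K + 5  [with H=1, K=0]  = 6
N = 2·F + 2·K - 2·L  [with F=6, K=0, L=3]  = 6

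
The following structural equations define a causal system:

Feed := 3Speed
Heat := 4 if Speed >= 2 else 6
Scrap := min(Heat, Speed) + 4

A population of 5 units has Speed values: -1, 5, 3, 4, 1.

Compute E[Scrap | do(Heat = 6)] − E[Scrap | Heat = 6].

2.4

do(Heat=6) breaks Heat's dependence on Speed. With Heat=6 fixed, Scrap across the units is 3, 9, 7, 8, 5, mean 6.4.
E[Scrap|Heat=6] averages over only the 2 units with Heat=6 (Speed = -1, 1): Scrap = 3, 5, mean 4.
Difference = 6.4 − 4 = 2.4.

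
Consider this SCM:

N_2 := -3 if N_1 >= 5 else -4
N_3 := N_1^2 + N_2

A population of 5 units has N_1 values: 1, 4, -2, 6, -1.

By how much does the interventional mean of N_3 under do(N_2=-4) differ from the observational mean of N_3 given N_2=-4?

6.1

Every unit gets N_2=-4 under the intervention. N_3 values become -3, 12, 0, 32, -3; E[N_3|do(N_2=-4)] = 7.6.
Observing N_2=-4 restricts to units where N_2's equation naturally yields -4: N_1 ∈ {1, 4, -2, -1}. In that subpopulation N_3 = -3, 12, 0, -3, mean 1.5.
Difference = 7.6 − 1.5 = 6.1.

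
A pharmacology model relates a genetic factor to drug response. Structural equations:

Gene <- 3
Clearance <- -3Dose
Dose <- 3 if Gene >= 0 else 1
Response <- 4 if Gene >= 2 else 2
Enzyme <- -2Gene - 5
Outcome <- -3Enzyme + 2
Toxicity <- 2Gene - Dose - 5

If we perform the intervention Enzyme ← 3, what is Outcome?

The intervention breaks the incoming arrows to Enzyme: Enzyme <- -2Gene - 5 no longer applies, and Enzyme = 3.
Outcome = -3Enzyme + 2  [with Enzyme=3]  = -7

-7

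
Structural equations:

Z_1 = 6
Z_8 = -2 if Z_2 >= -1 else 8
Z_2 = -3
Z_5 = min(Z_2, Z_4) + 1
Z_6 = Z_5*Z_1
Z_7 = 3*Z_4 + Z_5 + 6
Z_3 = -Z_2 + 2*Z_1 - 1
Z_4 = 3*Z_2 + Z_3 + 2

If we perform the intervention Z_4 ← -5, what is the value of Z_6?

Under do(Z_4=-5), the mechanism Z_4 = 3*Z_2 + Z_3 + 2 is discarded; Z_4 is fixed at -5.
Z_5 = min(Z_2, Z_4) + 1  [with Z_2=-3, Z_4=-5]  = -4
Z_6 = Z_5*Z_1  [with Z_5=-4, Z_1=6]  = -24

-24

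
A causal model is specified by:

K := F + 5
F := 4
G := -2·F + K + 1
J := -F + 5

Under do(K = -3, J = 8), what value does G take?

-10

The joint intervention fixes K = -3, J = 8, removing each variable's own equation.
G = -2·F + K + 1  [with F=4, K=-3]  = -10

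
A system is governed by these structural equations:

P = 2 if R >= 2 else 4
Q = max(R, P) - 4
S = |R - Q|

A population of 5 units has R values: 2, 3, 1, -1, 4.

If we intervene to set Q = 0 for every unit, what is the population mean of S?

Every unit gets Q=0 under the intervention. S values become 2, 3, 1, 1, 4; E[S|do(Q=0)] = 2.2.

2.2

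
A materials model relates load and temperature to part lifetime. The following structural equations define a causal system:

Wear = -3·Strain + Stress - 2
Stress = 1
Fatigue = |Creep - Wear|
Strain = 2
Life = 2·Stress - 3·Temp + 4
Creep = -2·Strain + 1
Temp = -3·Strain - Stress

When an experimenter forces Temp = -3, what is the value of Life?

15

The intervention breaks the incoming arrows to Temp: Temp = -3·Strain - Stress no longer applies, and Temp = -3.
Life = 2·Stress - 3·Temp + 4  [with Stress=1, Temp=-3]  = 15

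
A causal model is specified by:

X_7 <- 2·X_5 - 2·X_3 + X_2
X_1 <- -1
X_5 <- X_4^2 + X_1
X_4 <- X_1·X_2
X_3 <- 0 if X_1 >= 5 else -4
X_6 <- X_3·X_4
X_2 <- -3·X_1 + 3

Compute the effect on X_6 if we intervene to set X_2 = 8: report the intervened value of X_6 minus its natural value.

Under do(X_2=8), the mechanism X_2 <- -3·X_1 + 3 is discarded; X_2 is fixed at 8.
X_3 = 0 if X_1 >= 5 else -4  [with X_1=-1]  = -4
X_4 = X_1·X_2  [with X_1=-1, X_2=8]  = -8
X_6 = X_3·X_4  [with X_3=-4, X_4=-8]  = 32
Without intervention: X_2 = -3·X_1 + 3  [with X_1=-1]  = 6; X_3 = 0 if X_1 >= 5 else -4  [with X_1=-1]  = -4; X_4 = X_1·X_2  [with X_1=-1, X_2=6]  = -6; X_6 = X_3·X_4  [with X_3=-4, X_4=-6]  = 24.
Change = 32 − 24 = 8.

8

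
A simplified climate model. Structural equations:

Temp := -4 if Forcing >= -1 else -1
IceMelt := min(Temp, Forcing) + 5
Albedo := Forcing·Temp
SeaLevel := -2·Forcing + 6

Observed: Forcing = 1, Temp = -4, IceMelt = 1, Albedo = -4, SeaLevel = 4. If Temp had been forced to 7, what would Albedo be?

7

Under do(Temp=7), the mechanism Temp := -4 if Forcing >= -1 else -1 is discarded; Temp is fixed at 7.
Albedo = Forcing·Temp  [with Forcing=1, Temp=7]  = 7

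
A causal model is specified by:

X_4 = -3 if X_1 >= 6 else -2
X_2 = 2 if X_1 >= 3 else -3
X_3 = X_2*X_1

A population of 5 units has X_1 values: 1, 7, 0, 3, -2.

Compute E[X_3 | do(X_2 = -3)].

The intervention sets X_2=-3 in all 5 units regardless of X_1. Recomputing X_3 per unit gives -3, -21, 0, -9, 6; average -5.4.

-5.4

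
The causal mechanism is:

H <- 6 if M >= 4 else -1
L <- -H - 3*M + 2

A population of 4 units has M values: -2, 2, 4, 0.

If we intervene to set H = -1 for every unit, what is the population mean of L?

do(H=-1) breaks H's dependence on M. With H=-1 fixed, L across the units is 9, -3, -9, 3, mean 0.

0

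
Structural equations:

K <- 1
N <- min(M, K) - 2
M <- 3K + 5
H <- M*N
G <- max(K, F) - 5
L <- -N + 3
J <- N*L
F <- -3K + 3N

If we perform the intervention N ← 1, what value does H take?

The intervention breaks the incoming arrows to N: N <- min(M, K) - 2 no longer applies, and N = 1.
M = 3K + 5  [with K=1]  = 8
H = M*N  [with M=8, N=1]  = 8

8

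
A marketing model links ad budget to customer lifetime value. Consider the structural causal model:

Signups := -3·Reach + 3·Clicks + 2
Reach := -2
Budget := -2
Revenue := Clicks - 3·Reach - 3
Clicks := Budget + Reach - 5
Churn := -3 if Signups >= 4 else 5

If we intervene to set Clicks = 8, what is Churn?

-3

do(Clicks=8) replaces the equation Clicks := Budget + Reach - 5 with the constant Clicks = 8.
Signups = -3·Reach + 3·Clicks + 2  [with Reach=-2, Clicks=8]  = 32
Churn = -3 if Signups >= 4 else 5  [with Signups=32]  = -3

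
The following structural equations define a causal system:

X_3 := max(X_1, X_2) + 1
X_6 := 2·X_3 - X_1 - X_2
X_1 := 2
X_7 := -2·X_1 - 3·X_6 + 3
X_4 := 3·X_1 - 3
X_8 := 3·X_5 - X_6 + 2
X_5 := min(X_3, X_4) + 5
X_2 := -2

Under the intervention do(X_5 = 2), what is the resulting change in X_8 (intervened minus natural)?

do(X_5=2) replaces the equation X_5 := min(X_3, X_4) + 5 with the constant X_5 = 2.
X_3 = max(X_1, X_2) + 1  [with X_1=2, X_2=-2]  = 3
X_6 = 2·X_3 - X_1 - X_2  [with X_3=3, X_1=2, X_2=-2]  = 6
X_8 = 3·X_5 - X_6 + 2  [with X_5=2, X_6=6]  = 2
Without intervention: X_3 = max(X_1, X_2) + 1  [with X_1=2, X_2=-2]  = 3; X_4 = 3·X_1 - 3  [with X_1=2]  = 3; X_5 = min(X_3, X_4) + 5  [with X_3=3, X_4=3]  = 8; X_6 = 2·X_3 - X_1 - X_2  [with X_3=3, X_1=2, X_2=-2]  = 6; X_8 = 3·X_5 - X_6 + 2  [with X_5=8, X_6=6]  = 20.
Change = 2 − 20 = -18.

-18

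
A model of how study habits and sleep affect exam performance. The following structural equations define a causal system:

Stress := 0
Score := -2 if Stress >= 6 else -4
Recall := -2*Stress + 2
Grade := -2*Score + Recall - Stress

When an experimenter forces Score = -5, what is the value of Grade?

Under do(Score=-5), the mechanism Score := -2 if Stress >= 6 else -4 is discarded; Score is fixed at -5.
Recall = -2*Stress + 2  [with Stress=0]  = 2
Grade = -2*Score + Recall - Stress  [with Score=-5, Recall=2, Stress=0]  = 12

12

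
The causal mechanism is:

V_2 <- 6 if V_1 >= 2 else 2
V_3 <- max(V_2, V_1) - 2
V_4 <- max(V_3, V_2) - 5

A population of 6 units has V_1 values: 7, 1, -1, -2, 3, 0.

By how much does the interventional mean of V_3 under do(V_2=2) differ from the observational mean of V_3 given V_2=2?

1

do(V_2=2) breaks V_2's dependence on V_1. With V_2=2 fixed, V_3 across the units is 5, 0, 0, 0, 1, 0, mean 1.
Observing V_2=2 restricts to units where V_2's equation naturally yields 2: V_1 ∈ {1, -1, -2, 0}. In that subpopulation V_3 = 0, 0, 0, 0, mean 0.
Difference = 1 − 0 = 1.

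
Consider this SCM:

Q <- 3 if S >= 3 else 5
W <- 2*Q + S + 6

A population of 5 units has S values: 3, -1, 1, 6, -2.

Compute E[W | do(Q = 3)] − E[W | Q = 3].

The intervention sets Q=3 in all 5 units regardless of S. Recomputing W per unit gives 15, 11, 13, 18, 10; average 13.4.
E[W|Q=3] averages over only the 2 units with Q=3 (S = 3, 6): W = 15, 18, mean 16.5.
Difference = 13.4 − 16.5 = -3.1.

-3.1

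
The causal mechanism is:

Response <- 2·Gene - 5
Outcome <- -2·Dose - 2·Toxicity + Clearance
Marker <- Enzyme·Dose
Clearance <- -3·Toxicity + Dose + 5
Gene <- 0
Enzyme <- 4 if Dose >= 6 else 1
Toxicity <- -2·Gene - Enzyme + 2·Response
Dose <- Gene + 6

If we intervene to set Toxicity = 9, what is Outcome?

Intervening sets Toxicity = 9 and removes its equation (Toxicity <- -2·Gene - Enzyme + 2·Response).
Dose = Gene + 6  [with Gene=0]  = 6
Clearance = -3·Toxicity + Dose + 5  [with Toxicity=9, Dose=6]  = -16
Outcome = -2·Dose - 2·Toxicity + Clearance  [with Dose=6, Toxicity=9, Clearance=-16]  = -46

-46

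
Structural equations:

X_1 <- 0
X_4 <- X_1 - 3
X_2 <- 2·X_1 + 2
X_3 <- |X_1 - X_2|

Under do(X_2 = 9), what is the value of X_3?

9

The intervention breaks the incoming arrows to X_2: X_2 <- 2·X_1 + 2 no longer applies, and X_2 = 9.
X_3 = |X_1 - X_2|  [with X_1=0, X_2=9]  = 9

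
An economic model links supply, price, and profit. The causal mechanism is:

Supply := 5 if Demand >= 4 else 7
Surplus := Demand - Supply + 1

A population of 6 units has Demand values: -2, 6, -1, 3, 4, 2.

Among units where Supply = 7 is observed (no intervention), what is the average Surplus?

-5.5

Conditioning on Supply=7 selects the 4 unit(s) with Demand ∈ {-2, -1, 3, 2}. Their Surplus values: -8, -7, -3, -4. Mean = -5.5.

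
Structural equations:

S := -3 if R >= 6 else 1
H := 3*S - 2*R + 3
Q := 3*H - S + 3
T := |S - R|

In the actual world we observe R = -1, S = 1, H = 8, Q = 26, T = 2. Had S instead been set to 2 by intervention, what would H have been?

11

The intervention breaks the incoming arrows to S: S := -3 if R >= 6 else 1 no longer applies, and S = 2.
H = 3*S - 2*R + 3  [with S=2, R=-1]  = 11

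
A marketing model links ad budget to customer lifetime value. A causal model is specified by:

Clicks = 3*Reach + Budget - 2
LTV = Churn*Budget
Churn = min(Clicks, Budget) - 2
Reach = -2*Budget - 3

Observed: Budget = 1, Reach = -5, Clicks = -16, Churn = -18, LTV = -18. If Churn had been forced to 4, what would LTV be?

4

Intervening sets Churn = 4 and removes its equation (Churn = min(Clicks, Budget) - 2).
LTV = Churn*Budget  [with Churn=4, Budget=1]  = 4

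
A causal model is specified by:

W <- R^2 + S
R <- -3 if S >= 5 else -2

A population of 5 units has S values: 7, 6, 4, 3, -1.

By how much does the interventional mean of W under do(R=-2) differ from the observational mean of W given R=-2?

1.8

Every unit gets R=-2 under the intervention. W values become 11, 10, 8, 7, 3; E[W|do(R=-2)] = 7.8.
Observing R=-2 restricts to units where R's equation naturally yields -2: S ∈ {4, 3, -1}. In that subpopulation W = 8, 7, 3, mean 6.
Difference = 7.8 − 6 = 1.8.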